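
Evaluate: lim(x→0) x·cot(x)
This is a 0·∞ indeterminate form.

Rewrite 0·∞ as a quotient (0/0 or ∞/∞ form), then apply L'Hôpital's rule:
  lim(x→0) x·cot(x) = 1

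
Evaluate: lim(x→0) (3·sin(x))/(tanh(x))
This is a 0/0 indeterminate form.

Apply L'Hôpital's rule: differentiate numerator and denominator separately.
  f(x) = 3·sin(x)   ⇒   f'(x) = 3·cos(x)
  g(x) = tanh(x)   ⇒   g'(x) = 1 - tanh(x)^2
  lim(x→0) f'(x)/g'(x) = lim(x→0) (3·cos(x))/(1 - tanh(x)^2)
  = 3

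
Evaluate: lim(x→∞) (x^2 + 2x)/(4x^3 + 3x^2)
This is an ∞/∞ indeterminate form.

Apply L'Hôpital's rule: differentiate numerator and denominator separately.
  f(x) = x^2 + 2·x   ⇒   f'(x) = 2·x + 2
  g(x) = 4·x^3 + 3·x^2   ⇒   g'(x) = 12·x^2 + 6·x
  lim(x→∞) f'(x)/g'(x) = lim(x→∞) (2·x + 2)/(12·x^2 + 6·x)
  = 0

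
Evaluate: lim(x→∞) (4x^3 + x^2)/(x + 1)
This is an ∞/∞ indeterminate form.

Apply L'Hôpital's rule: differentiate numerator and denominator separately.
  f(x) = 4·x^3 + x^2   ⇒   f'(x) = 12·x^2 + 2·x
  g(x) = x + 1   ⇒   g'(x) = 1
  lim(x→∞) f'(x)/g'(x) = lim(x→∞) (12·x^2 + 2·x)/(1)
  = ∞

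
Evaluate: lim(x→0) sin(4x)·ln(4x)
This is a 0·∞ indeterminate form.

Rewrite 0·∞ as a quotient (0/0 or ∞/∞ form), then apply L'Hôpital's rule:
  lim(x→0) sin(4x)·ln(4x) = 0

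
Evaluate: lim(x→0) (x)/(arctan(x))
This is a 0/0 indeterminate form.

Apply L'Hôpital's rule: differentiate numerator and denominator separately.
  f(x) = x   ⇒   f'(x) = 1
  g(x) = atan(x)   ⇒   g'(x) = 1/(x^2 + 1)
  lim(x→0) f'(x)/g'(x) = lim(x→0) (1)/(1/(x^2 + 1))
  = 1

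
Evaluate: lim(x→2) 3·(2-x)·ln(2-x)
This is a 0·∞ indeterminate form.

Rewrite 0·∞ as a quotient (0/0 or ∞/∞ form), then apply L'Hôpital's rule:
  lim(x→2) 3·(2-x)·ln(2-x) = 0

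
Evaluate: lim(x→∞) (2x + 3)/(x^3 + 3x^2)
This is an ∞/∞ indeterminate form.

Apply L'Hôpital's rule: differentiate numerator and denominator separately.
  f(x) = 2·x + 3   ⇒   f'(x) = 2
  g(x) = x^3 + 3·x^2   ⇒   g'(x) = 3·x^2 + 6·x
  lim(x→∞) f'(x)/g'(x) = lim(x→∞) (2)/(3·x^2 + 6·x)
  = 0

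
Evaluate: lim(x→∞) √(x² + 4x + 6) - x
This is an ∞-∞ indeterminate form.

Combine fractions or rationalize to convert ∞-∞ to 0/0 form:
  lim(x→∞) √(x² + 4x + 6) - x = 2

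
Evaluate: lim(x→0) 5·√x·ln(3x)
This is a 0·∞ indeterminate form.

Rewrite 0·∞ as a quotient (0/0 or ∞/∞ form), then apply L'Hôpital's rule:
  lim(x→0) 5·√x·ln(3x) = 0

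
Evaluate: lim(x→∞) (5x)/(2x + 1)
This is an ∞/∞ indeterminate form.

Apply L'Hôpital's rule: differentiate numerator and denominator separately.
  f(x) = 5·x   ⇒   f'(x) = 5
  g(x) = 2·x + 1   ⇒   g'(x) = 2
  lim(x→∞) f'(x)/g'(x) = lim(x→∞) (5)/(2)
  = 5/2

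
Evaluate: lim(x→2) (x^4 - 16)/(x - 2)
This is a standard limit.

Factor or rationalize the expression:
  lim(x→2) (x^4 - 16)/(x - 2) = 32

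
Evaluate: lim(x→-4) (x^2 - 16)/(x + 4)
This is a standard limit.

Factor or rationalize the expression:
  lim(x→-4) (x^2 - 16)/(x + 4) = -8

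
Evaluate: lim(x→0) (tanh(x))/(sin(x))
This is a 0/0 indeterminate form.

Apply L'Hôpital's rule: differentiate numerator and denominator separately.
  f(x) = tanh(x)   ⇒   f'(x) = 1 - tanh(x)^2
  g(x) = sin(x)   ⇒   g'(x) = cos(x)
  lim(x→0) f'(x)/g'(x) = lim(x→0) (1 - tanh(x)^2)/(cos(x))
  = 1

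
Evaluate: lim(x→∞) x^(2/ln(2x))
This is an exponential indeterminate form.

For exponential indeterminate forms, take the natural log:
  Let L = lim(x→∞) x^(2/ln(2x))
  Then ln(L) = lim(x→∞) [exponent × ln(base)]
  Evaluate using L'Hôpital or standard limits, then exponentiate.
  L = e²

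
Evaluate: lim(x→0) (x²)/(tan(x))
This is a 0/0 indeterminate form.

Apply L'Hôpital's rule: differentiate numerator and denominator separately.
  f(x) = x^2   ⇒   f'(x) = 2·x
  g(x) = tan(x)   ⇒   g'(x) = tan(x)^2 + 1
  lim(x→0) f'(x)/g'(x) = lim(x→0) (2·x)/(tan(x)^2 + 1)
  = 0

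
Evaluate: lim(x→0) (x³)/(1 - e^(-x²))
This is a 0/0 indeterminate form.

Apply L'Hôpital's rule: differentiate numerator and denominator separately.
  f(x) = x^3   ⇒   f'(x) = 3·x^2
  g(x) = 1 - e^(-x^2)   ⇒   g'(x) = 2·x·e^(-x^2)
  lim(x→0) f'(x)/g'(x) = lim(x→0) (3·x^2)/(2·x·e^(-x^2))
  = 0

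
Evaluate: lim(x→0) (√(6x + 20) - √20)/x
This is a standard limit.

Factor or rationalize the expression:
  lim(x→0) (√(6x + 20) - √20)/x = 3·sqrt(5)/10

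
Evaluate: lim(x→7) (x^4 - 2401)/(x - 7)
This is a standard limit.

Factor or rationalize the expression:
  lim(x→7) (x^4 - 2401)/(x - 7) = 1372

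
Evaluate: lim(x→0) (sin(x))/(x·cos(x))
This is a 0/0 indeterminate form.

Apply L'Hôpital's rule: differentiate numerator and denominator separately.
  f(x) = sin(x)   ⇒   f'(x) = cos(x)
  g(x) = x·cos(x)   ⇒   g'(x) = -x·sin(x) + cos(x)
  lim(x→0) f'(x)/g'(x) = lim(x→0) (cos(x))/(-x·sin(x) + cos(x))
  = 1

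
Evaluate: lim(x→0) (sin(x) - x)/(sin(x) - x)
This is a 0/0 indeterminate form.

Apply L'Hôpital's rule: differentiate numerator and denominator separately.
  f(x) = -x + sin(x)   ⇒   f'(x) = cos(x) - 1
  g(x) = -x + sin(x)   ⇒   g'(x) = cos(x) - 1
  lim(x→0) f'(x)/g'(x) = lim(x→0) (cos(x) - 1)/(cos(x) - 1)
  = 1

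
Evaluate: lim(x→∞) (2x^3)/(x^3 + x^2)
This is an ∞/∞ indeterminate form.

Apply L'Hôpital's rule: differentiate numerator and denominator separately.
  f(x) = 2·x^3   ⇒   f'(x) = 6·x^2
  g(x) = x^3 + x^2   ⇒   g'(x) = 3·x^2 + 2·x
  lim(x→∞) f'(x)/g'(x) = lim(x→∞) (6·x^2)/(3·x^2 + 2·x)
  = 2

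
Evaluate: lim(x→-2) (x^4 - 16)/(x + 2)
This is a standard limit.

Factor or rationalize the expression:
  lim(x→-2) (x^4 - 16)/(x + 2) = -32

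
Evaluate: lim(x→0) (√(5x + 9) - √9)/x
This is a standard limit.

Factor or rationalize the expression:
  lim(x→0) (√(5x + 9) - √9)/x = 5/6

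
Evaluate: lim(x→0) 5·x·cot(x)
This is a 0·∞ indeterminate form.

Rewrite 0·∞ as a quotient (0/0 or ∞/∞ form), then apply L'Hôpital's rule:
  lim(x→0) 5·x·cot(x) = 5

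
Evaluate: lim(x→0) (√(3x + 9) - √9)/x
This is a standard limit.

Factor or rationalize the expression:
  lim(x→0) (√(3x + 9) - √9)/x = 1/2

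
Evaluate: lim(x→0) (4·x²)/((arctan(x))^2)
This is a 0/0 indeterminate form.

Apply L'Hôpital's rule: differentiate numerator and denominator separately.
  f(x) = 4·x^2   ⇒   f'(x) = 8·x
  g(x) = atan(x)^2   ⇒   g'(x) = 2·atan(x)/(x^2 + 1)
  lim(x→0) f'(x)/g'(x) = lim(x→0) (8·x)/(2·atan(x)/(x^2 + 1))
  = 4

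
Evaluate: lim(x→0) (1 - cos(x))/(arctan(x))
This is a 0/0 indeterminate form.

Apply L'Hôpital's rule: differentiate numerator and denominator separately.
  f(x) = 1 - cos(x)   ⇒   f'(x) = sin(x)
  g(x) = atan(x)   ⇒   g'(x) = 1/(x^2 + 1)
  lim(x→0) f'(x)/g'(x) = lim(x→0) (sin(x))/(1/(x^2 + 1))
  = 0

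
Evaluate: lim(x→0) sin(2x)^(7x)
This is an exponential indeterminate form.

For exponential indeterminate forms, take the natural log:
  Let L = lim(x→0) sin(2x)^(7x)
  Then ln(L) = lim(x→0) [exponent × ln(base)]
  Evaluate using L'Hôpital or standard limits, then exponentiate.
  L = 1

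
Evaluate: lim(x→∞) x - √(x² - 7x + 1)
This is an ∞-∞ indeterminate form.

Combine fractions or rationalize to convert ∞-∞ to 0/0 form:
  lim(x→∞) x - √(x² - 7x + 1) = 7/2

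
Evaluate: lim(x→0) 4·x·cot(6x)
This is a 0·∞ indeterminate form.

Rewrite 0·∞ as a quotient (0/0 or ∞/∞ form), then apply L'Hôpital's rule:
  lim(x→0) 4·x·cot(6x) = 2/3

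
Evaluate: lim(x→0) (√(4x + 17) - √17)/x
This is a standard limit.

Factor or rationalize the expression:
  lim(x→0) (√(4x + 17) - √17)/x = 2·sqrt(17)/17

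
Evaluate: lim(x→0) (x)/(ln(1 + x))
This is a 0/0 indeterminate form.

Apply L'Hôpital's rule: differentiate numerator and denominator separately.
  f(x) = x   ⇒   f'(x) = 1
  g(x) = ln(x + 1)   ⇒   g'(x) = 1/(x + 1)
  lim(x→0) f'(x)/g'(x) = lim(x→0) (1)/(1/(x + 1))
  = 1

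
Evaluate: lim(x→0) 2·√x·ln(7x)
This is a 0·∞ indeterminate form.

Rewrite 0·∞ as a quotient (0/0 or ∞/∞ form), then apply L'Hôpital's rule:
  lim(x→0) 2·√x·ln(7x) = 0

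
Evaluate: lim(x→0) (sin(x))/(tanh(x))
This is a 0/0 indeterminate form.

Apply L'Hôpital's rule: differentiate numerator and denominator separately.
  f(x) = sin(x)   ⇒   f'(x) = cos(x)
  g(x) = tanh(x)   ⇒   g'(x) = 1 - tanh(x)^2
  lim(x→0) f'(x)/g'(x) = lim(x→0) (cos(x))/(1 - tanh(x)^2)
  = 1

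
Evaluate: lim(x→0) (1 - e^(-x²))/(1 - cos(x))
This is a 0/0 indeterminate form.

Apply L'Hôpital's rule: differentiate numerator and denominator separately.
  f(x) = 1 - e^(-x^2)   ⇒   f'(x) = 2·x·e^(-x^2)
  g(x) = 1 - cos(x)   ⇒   g'(x) = sin(x)
  lim(x→0) f'(x)/g'(x) = lim(x→0) (2·x·e^(-x^2))/(sin(x))
  = 2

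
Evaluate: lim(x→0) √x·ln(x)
This is a 0·∞ indeterminate form.

Rewrite 0·∞ as a quotient (0/0 or ∞/∞ form), then apply L'Hôpital's rule:
  lim(x→0) √x·ln(x) = 0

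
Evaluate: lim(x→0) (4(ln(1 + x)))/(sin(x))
This is a 0/0 indeterminate form.

Apply L'Hôpital's rule: differentiate numerator and denominator separately.
  f(x) = 4·ln(x + 1)   ⇒   f'(x) = 4/(x + 1)
  g(x) = sin(x)   ⇒   g'(x) = cos(x)
  lim(x→0) f'(x)/g'(x) = lim(x→0) (4/(x + 1))/(cos(x))
  = 4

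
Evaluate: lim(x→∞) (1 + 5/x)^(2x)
This is an exponential indeterminate form.

For exponential indeterminate forms, take the natural log:
  Let L = lim(x→∞) (1 + 5/x)^(2x)
  Then ln(L) = lim(x→∞) [exponent × ln(base)]
  Evaluate using L'Hôpital or standard limits, then exponentiate.
  L = e^(10)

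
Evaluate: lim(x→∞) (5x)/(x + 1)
This is an ∞/∞ indeterminate form.

Apply L'Hôpital's rule: differentiate numerator and denominator separately.
  f(x) = 5·x   ⇒   f'(x) = 5
  g(x) = x + 1   ⇒   g'(x) = 1
  lim(x→∞) f'(x)/g'(x) = lim(x→∞) (5)/(1)
  = 5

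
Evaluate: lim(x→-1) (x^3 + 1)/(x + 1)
This is a standard limit.

Factor or rationalize the expression:
  lim(x→-1) (x^3 + 1)/(x + 1) = 3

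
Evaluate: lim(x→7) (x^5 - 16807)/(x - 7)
This is a standard limit.

Factor or rationalize the expression:
  lim(x→7) (x^5 - 16807)/(x - 7) = 12005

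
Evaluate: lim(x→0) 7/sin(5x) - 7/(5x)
This is an ∞-∞ indeterminate form.

Combine fractions or rationalize to convert ∞-∞ to 0/0 form:
  lim(x→0) 7/sin(5x) - 7/(5x) = 0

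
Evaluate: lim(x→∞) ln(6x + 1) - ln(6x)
This is an ∞-∞ indeterminate form.

Combine fractions or rationalize to convert ∞-∞ to 0/0 form:
  lim(x→∞) ln(6x + 1) - ln(6x) = 0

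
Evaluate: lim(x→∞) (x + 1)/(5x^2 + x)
This is an ∞/∞ indeterminate form.

Apply L'Hôpital's rule: differentiate numerator and denominator separately.
  f(x) = x + 1   ⇒   f'(x) = 1
  g(x) = 5·x^2 + x   ⇒   g'(x) = 10·x + 1
  lim(x→∞) f'(x)/g'(x) = lim(x→∞) (1)/(10·x + 1)
  = 0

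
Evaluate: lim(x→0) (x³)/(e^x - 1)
This is a 0/0 indeterminate form.

Apply L'Hôpital's rule: differentiate numerator and denominator separately.
  f(x) = x^3   ⇒   f'(x) = 3·x^2
  g(x) = e^(x) - 1   ⇒   g'(x) = e^(x)
  lim(x→0) f'(x)/g'(x) = lim(x→0) (3·x^2)/(e^(x))
  = 0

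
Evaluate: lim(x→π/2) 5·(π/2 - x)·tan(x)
This is a 0·∞ indeterminate form.

Rewrite 0·∞ as a quotient (0/0 or ∞/∞ form), then apply L'Hôpital's rule:
  lim(x→π/2) 5·(π/2 - x)·tan(x) = 5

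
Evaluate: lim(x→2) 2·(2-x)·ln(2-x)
This is a 0·∞ indeterminate form.

Rewrite 0·∞ as a quotient (0/0 or ∞/∞ form), then apply L'Hôpital's rule:
  lim(x→2) 2·(2-x)·ln(2-x) = 0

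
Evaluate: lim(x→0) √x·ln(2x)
This is a 0·∞ indeterminate form.

Rewrite 0·∞ as a quotient (0/0 or ∞/∞ form), then apply L'Hôpital's rule:
  lim(x→0) √x·ln(2x) = 0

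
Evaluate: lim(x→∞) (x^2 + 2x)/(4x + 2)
This is an ∞/∞ indeterminate form.

Apply L'Hôpital's rule: differentiate numerator and denominator separately.
  f(x) = x^2 + 2·x   ⇒   f'(x) = 2·x + 2
  g(x) = 4·x + 2   ⇒   g'(x) = 4
  lim(x→∞) f'(x)/g'(x) = lim(x→∞) (2·x + 2)/(4)
  = ∞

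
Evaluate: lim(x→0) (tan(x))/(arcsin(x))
This is a 0/0 indeterminate form.

Apply L'Hôpital's rule: differentiate numerator and denominator separately.
  f(x) = tan(x)   ⇒   f'(x) = tan(x)^2 + 1
  g(x) = asin(x)   ⇒   g'(x) = 1/sqrt(1 - x^2)
  lim(x→0) f'(x)/g'(x) = lim(x→0) (tan(x)^2 + 1)/(1/sqrt(1 - x^2))
  = 1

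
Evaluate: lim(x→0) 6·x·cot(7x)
This is a 0·∞ indeterminate form.

Rewrite 0·∞ as a quotient (0/0 or ∞/∞ form), then apply L'Hôpital's rule:
  lim(x→0) 6·x·cot(7x) = 6/7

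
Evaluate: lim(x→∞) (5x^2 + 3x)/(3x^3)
This is an ∞/∞ indeterminate form.

Apply L'Hôpital's rule: differentiate numerator and denominator separately.
  f(x) = 5·x^2 + 3·x   ⇒   f'(x) = 10·x + 3
  g(x) = 3·x^3   ⇒   g'(x) = 9·x^2
  lim(x→∞) f'(x)/g'(x) = lim(x→∞) (10·x + 3)/(9·x^2)
  = 0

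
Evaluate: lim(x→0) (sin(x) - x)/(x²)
This is a 0/0 indeterminate form.

Apply L'Hôpital's rule: differentiate numerator and denominator separately.
  f(x) = -x + sin(x)   ⇒   f'(x) = cos(x) - 1
  g(x) = x^2   ⇒   g'(x) = 2·x
  lim(x→0) f'(x)/g'(x) = lim(x→0) (cos(x) - 1)/(2·x)
  = 0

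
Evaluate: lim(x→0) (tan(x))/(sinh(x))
This is a 0/0 indeterminate form.

Apply L'Hôpital's rule: differentiate numerator and denominator separately.
  f(x) = tan(x)   ⇒   f'(x) = tan(x)^2 + 1
  g(x) = sinh(x)   ⇒   g'(x) = cosh(x)
  lim(x→0) f'(x)/g'(x) = lim(x→0) (tan(x)^2 + 1)/(cosh(x))
  = 1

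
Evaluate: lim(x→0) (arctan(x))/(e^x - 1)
This is a 0/0 indeterminate form.

Apply L'Hôpital's rule: differentiate numerator and denominator separately.
  f(x) = atan(x)   ⇒   f'(x) = 1/(x^2 + 1)
  g(x) = e^(x) - 1   ⇒   g'(x) = e^(x)
  lim(x→0) f'(x)/g'(x) = lim(x→0) (1/(x^2 + 1))/(e^(x))
  = 1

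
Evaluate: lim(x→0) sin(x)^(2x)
This is an exponential indeterminate form.

For exponential indeterminate forms, take the natural log:
  Let L = lim(x→0) sin(x)^(2x)
  Then ln(L) = lim(x→0) [exponent × ln(base)]
  Evaluate using L'Hôpital or standard limits, then exponentiate.
  L = 1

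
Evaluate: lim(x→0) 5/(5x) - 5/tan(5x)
This is an ∞-∞ indeterminate form.

Combine fractions or rationalize to convert ∞-∞ to 0/0 form:
  lim(x→0) 5/(5x) - 5/tan(5x) = 0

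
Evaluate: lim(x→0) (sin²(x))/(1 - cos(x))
This is a 0/0 indeterminate form.

Apply L'Hôpital's rule: differentiate numerator and denominator separately.
  f(x) = sin(x)^2   ⇒   f'(x) = 2·sin(x)·cos(x)
  g(x) = 1 - cos(x)   ⇒   g'(x) = sin(x)
  lim(x→0) f'(x)/g'(x) = lim(x→0) (2·sin(x)·cos(x))/(sin(x))
  = 2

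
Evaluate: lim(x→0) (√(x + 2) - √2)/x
This is a standard limit.

Factor or rationalize the expression:
  lim(x→0) (√(x + 2) - √2)/x = sqrt(2)/4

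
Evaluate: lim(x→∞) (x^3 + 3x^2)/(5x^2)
This is an ∞/∞ indeterminate form.

Apply L'Hôpital's rule: differentiate numerator and denominator separately.
  f(x) = x^3 + 3·x^2   ⇒   f'(x) = 3·x^2 + 6·x
  g(x) = 5·x^2   ⇒   g'(x) = 10·x
  lim(x→∞) f'(x)/g'(x) = lim(x→∞) (3·x^2 + 6·x)/(10·x)
  = ∞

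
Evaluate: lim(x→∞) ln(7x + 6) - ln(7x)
This is an ∞-∞ indeterminate form.

Combine fractions or rationalize to convert ∞-∞ to 0/0 form:
  lim(x→∞) ln(7x + 6) - ln(7x) = 0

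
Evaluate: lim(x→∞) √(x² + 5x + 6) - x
This is an ∞-∞ indeterminate form.

Combine fractions or rationalize to convert ∞-∞ to 0/0 form:
  lim(x→∞) √(x² + 5x + 6) - x = 5/2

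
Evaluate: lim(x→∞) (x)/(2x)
This is an ∞/∞ indeterminate form.

Apply L'Hôpital's rule: differentiate numerator and denominator separately.
  f(x) = x   ⇒   f'(x) = 1
  g(x) = 2·x   ⇒   g'(x) = 2
  lim(x→∞) f'(x)/g'(x) = lim(x→∞) (1)/(2)
  = 1/2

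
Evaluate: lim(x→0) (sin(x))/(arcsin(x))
This is a 0/0 indeterminate form.

Apply L'Hôpital's rule: differentiate numerator and denominator separately.
  f(x) = sin(x)   ⇒   f'(x) = cos(x)
  g(x) = asin(x)   ⇒   g'(x) = 1/sqrt(1 - x^2)
  lim(x→0) f'(x)/g'(x) = lim(x→0) (cos(x))/(1/sqrt(1 - x^2))
  = 1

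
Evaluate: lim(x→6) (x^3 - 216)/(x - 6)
This is a standard limit.

Factor or rationalize the expression:
  lim(x→6) (x^3 - 216)/(x - 6) = 108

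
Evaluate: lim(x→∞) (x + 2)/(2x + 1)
This is an ∞/∞ indeterminate form.

Apply L'Hôpital's rule: differentiate numerator and denominator separately.
  f(x) = x + 2   ⇒   f'(x) = 1
  g(x) = 2·x + 1   ⇒   g'(x) = 2
  lim(x→∞) f'(x)/g'(x) = lim(x→∞) (1)/(2)
  = 1/2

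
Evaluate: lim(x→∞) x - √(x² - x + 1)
This is an ∞-∞ indeterminate form.

Combine fractions or rationalize to convert ∞-∞ to 0/0 form:
  lim(x→∞) x - √(x² - x + 1) = 1/2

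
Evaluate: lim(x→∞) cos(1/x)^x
This is an exponential indeterminate form.

For exponential indeterminate forms, take the natural log:
  Let L = lim(x→∞) cos(1/x)^x
  Then ln(L) = lim(x→∞) [exponent × ln(base)]
  Evaluate using L'Hôpital or standard limits, then exponentiate.
  L = 1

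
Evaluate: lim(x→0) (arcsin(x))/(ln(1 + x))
This is a 0/0 indeterminate form.

Apply L'Hôpital's rule: differentiate numerator and denominator separately.
  f(x) = asin(x)   ⇒   f'(x) = 1/sqrt(1 - x^2)
  g(x) = ln(x + 1)   ⇒   g'(x) = 1/(x + 1)
  lim(x→0) f'(x)/g'(x) = lim(x→0) (1/sqrt(1 - x^2))/(1/(x + 1))
  = 1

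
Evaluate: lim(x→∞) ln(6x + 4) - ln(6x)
This is an ∞-∞ indeterminate form.

Combine fractions or rationalize to convert ∞-∞ to 0/0 form:
  lim(x→∞) ln(6x + 4) - ln(6x) = 0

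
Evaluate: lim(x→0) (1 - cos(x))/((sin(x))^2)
This is a 0/0 indeterminate form.

Apply L'Hôpital's rule: differentiate numerator and denominator separately.
  f(x) = 1 - cos(x)   ⇒   f'(x) = sin(x)
  g(x) = sin(x)^2   ⇒   g'(x) = 2·sin(x)·cos(x)
  lim(x→0) f'(x)/g'(x) = lim(x→0) (sin(x))/(2·sin(x)·cos(x))
  = 1/2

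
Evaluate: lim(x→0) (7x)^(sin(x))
This is an exponential indeterminate form.

For exponential indeterminate forms, take the natural log:
  Let L = lim(x→0) (7x)^(sin(x))
  Then ln(L) = lim(x→0) [exponent × ln(base)]
  Evaluate using L'Hôpital or standard limits, then exponentiate.
  L = 1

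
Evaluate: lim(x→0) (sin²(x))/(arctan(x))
This is a 0/0 indeterminate form.

Apply L'Hôpital's rule: differentiate numerator and denominator separately.
  f(x) = sin(x)^2   ⇒   f'(x) = 2·sin(x)·cos(x)
  g(x) = atan(x)   ⇒   g'(x) = 1/(x^2 + 1)
  lim(x→0) f'(x)/g'(x) = lim(x→0) (2·sin(x)·cos(x))/(1/(x^2 + 1))
  = 0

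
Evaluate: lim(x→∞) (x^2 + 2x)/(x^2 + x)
This is an ∞/∞ indeterminate form.

Apply L'Hôpital's rule: differentiate numerator and denominator separately.
  f(x) = x^2 + 2·x   ⇒   f'(x) = 2·x + 2
  g(x) = x^2 + x   ⇒   g'(x) = 2·x + 1
  lim(x→∞) f'(x)/g'(x) = lim(x→∞) (2·x + 2)/(2·x + 1)
  = 1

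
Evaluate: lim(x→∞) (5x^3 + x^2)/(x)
This is an ∞/∞ indeterminate form.

Apply L'Hôpital's rule: differentiate numerator and denominator separately.
  f(x) = 5·x^3 + x^2   ⇒   f'(x) = 15·x^2 + 2·x
  g(x) = x   ⇒   g'(x) = 1
  lim(x→∞) f'(x)/g'(x) = lim(x→∞) (15·x^2 + 2·x)/(1)
  = ∞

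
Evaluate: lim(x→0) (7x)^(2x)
This is an exponential indeterminate form.

For exponential indeterminate forms, take the natural log:
  Let L = lim(x→0) (7x)^(2x)
  Then ln(L) = lim(x→0) [exponent × ln(base)]
  Evaluate using L'Hôpital or standard limits, then exponentiate.
  L = 1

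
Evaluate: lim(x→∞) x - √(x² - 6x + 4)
This is an ∞-∞ indeterminate form.

Combine fractions or rationalize to convert ∞-∞ to 0/0 form:
  lim(x→∞) x - √(x² - 6x + 4) = 3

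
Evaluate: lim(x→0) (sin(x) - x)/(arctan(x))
This is a 0/0 indeterminate form.

Apply L'Hôpital's rule: differentiate numerator and denominator separately.
  f(x) = -x + sin(x)   ⇒   f'(x) = cos(x) - 1
  g(x) = atan(x)   ⇒   g'(x) = 1/(x^2 + 1)
  lim(x→0) f'(x)/g'(x) = lim(x→0) (cos(x) - 1)/(1/(x^2 + 1))
  = 0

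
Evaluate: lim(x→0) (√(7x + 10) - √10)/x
This is a standard limit.

Factor or rationalize the expression:
  lim(x→0) (√(7x + 10) - √10)/x = 7·sqrt(10)/20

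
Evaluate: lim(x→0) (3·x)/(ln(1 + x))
This is a 0/0 indeterminate form.

Apply L'Hôpital's rule: differentiate numerator and denominator separately.
  f(x) = 3·x   ⇒   f'(x) = 3
  g(x) = ln(x + 1)   ⇒   g'(x) = 1/(x + 1)
  lim(x→0) f'(x)/g'(x) = lim(x→0) (3)/(1/(x + 1))
  = 3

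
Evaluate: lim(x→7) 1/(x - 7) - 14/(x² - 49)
This is an ∞-∞ indeterminate form.

Combine fractions or rationalize to convert ∞-∞ to 0/0 form:
  lim(x→7) 1/(x - 7) - 14/(x² - 49) = 1/14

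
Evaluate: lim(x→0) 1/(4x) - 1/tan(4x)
This is an ∞-∞ indeterminate form.

Combine fractions or rationalize to convert ∞-∞ to 0/0 form:
  lim(x→0) 1/(4x) - 1/tan(4x) = 0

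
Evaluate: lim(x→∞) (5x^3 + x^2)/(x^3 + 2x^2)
This is an ∞/∞ indeterminate form.

Apply L'Hôpital's rule: differentiate numerator and denominator separately.
  f(x) = 5·x^3 + x^2   ⇒   f'(x) = 15·x^2 + 2·x
  g(x) = x^3 + 2·x^2   ⇒   g'(x) = 3·x^2 + 4·x
  lim(x→∞) f'(x)/g'(x) = lim(x→∞) (15·x^2 + 2·x)/(3·x^2 + 4·x)
  = 5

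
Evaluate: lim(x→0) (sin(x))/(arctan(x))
This is a 0/0 indeterminate form.

Apply L'Hôpital's rule: differentiate numerator and denominator separately.
  f(x) = sin(x)   ⇒   f'(x) = cos(x)
  g(x) = atan(x)   ⇒   g'(x) = 1/(x^2 + 1)
  lim(x→0) f'(x)/g'(x) = lim(x→0) (cos(x))/(1/(x^2 + 1))
  = 1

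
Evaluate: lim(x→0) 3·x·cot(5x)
This is a 0·∞ indeterminate form.

Rewrite 0·∞ as a quotient (0/0 or ∞/∞ form), then apply L'Hôpital's rule:
  lim(x→0) 3·x·cot(5x) = 3/5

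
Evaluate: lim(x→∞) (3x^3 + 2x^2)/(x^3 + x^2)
This is an ∞/∞ indeterminate form.

Apply L'Hôpital's rule: differentiate numerator and denominator separately.
  f(x) = 3·x^3 + 2·x^2   ⇒   f'(x) = 9·x^2 + 4·x
  g(x) = x^3 + x^2   ⇒   g'(x) = 3·x^2 + 2·x
  lim(x→∞) f'(x)/g'(x) = lim(x→∞) (9·x^2 + 4·x)/(3·x^2 + 2·x)
  = 3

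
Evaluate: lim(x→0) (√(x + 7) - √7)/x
This is a standard limit.

Factor or rationalize the expression:
  lim(x→0) (√(x + 7) - √7)/x = sqrt(7)/14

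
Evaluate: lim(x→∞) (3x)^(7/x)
This is an exponential indeterminate form.

For exponential indeterminate forms, take the natural log:
  Let L = lim(x→∞) (3x)^(7/x)
  Then ln(L) = lim(x→∞) [exponent × ln(base)]
  Evaluate using L'Hôpital or standard limits, then exponentiate.
  L = 1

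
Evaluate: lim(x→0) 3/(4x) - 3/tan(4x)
This is an ∞-∞ indeterminate form.

Combine fractions or rationalize to convert ∞-∞ to 0/0 form:
  lim(x→0) 3/(4x) - 3/tan(4x) = 0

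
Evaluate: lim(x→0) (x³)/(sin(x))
This is a 0/0 indeterminate form.

Apply L'Hôpital's rule: differentiate numerator and denominator separately.
  f(x) = x^3   ⇒   f'(x) = 3·x^2
  g(x) = sin(x)   ⇒   g'(x) = cos(x)
  lim(x→0) f'(x)/g'(x) = lim(x→0) (3·x^2)/(cos(x))
  = 0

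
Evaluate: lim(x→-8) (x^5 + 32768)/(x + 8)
This is a standard limit.

Factor or rationalize the expression:
  lim(x→-8) (x^5 + 32768)/(x + 8) = 20480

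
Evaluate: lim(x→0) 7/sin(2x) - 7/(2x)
This is an ∞-∞ indeterminate form.

Combine fractions or rationalize to convert ∞-∞ to 0/0 form:
  lim(x→0) 7/sin(2x) - 7/(2x) = 0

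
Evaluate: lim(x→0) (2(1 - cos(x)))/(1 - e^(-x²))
This is a 0/0 indeterminate form.

Apply L'Hôpital's rule: differentiate numerator and denominator separately.
  f(x) = 2 - 2·cos(x)   ⇒   f'(x) = 2·sin(x)
  g(x) = 1 - e^(-x^2)   ⇒   g'(x) = 2·x·e^(-x^2)
  lim(x→0) f'(x)/g'(x) = lim(x→0) (2·sin(x))/(2·x·e^(-x^2))
  = 1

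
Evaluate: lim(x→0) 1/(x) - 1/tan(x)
This is an ∞-∞ indeterminate form.

Combine fractions or rationalize to convert ∞-∞ to 0/0 form:
  lim(x→0) 1/(x) - 1/tan(x) = 0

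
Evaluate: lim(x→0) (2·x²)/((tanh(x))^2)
This is a 0/0 indeterminate form.

Apply L'Hôpital's rule: differentiate numerator and denominator separately.
  f(x) = 2·x^2   ⇒   f'(x) = 4·x
  g(x) = tanh(x)^2   ⇒   g'(x) = (2 - 2·tanh(x)^2)·tanh(x)
  lim(x→0) f'(x)/g'(x) = lim(x→0) (4·x)/((2 - 2·tanh(x)^2)·tanh(x))
  = 2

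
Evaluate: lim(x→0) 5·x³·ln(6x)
This is a 0·∞ indeterminate form.

Rewrite 0·∞ as a quotient (0/0 or ∞/∞ form), then apply L'Hôpital's rule:
  lim(x→0) 5·x³·ln(6x) = 0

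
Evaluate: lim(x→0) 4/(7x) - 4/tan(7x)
This is an ∞-∞ indeterminate form.

Combine fractions or rationalize to convert ∞-∞ to 0/0 form:
  lim(x→0) 4/(7x) - 4/tan(7x) = 0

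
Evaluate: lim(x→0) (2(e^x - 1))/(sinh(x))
This is a 0/0 indeterminate form.

Apply L'Hôpital's rule: differentiate numerator and denominator separately.
  f(x) = 2·e^(x) - 2   ⇒   f'(x) = 2·e^(x)
  g(x) = sinh(x)   ⇒   g'(x) = cosh(x)
  lim(x→0) f'(x)/g'(x) = lim(x→0) (2·e^(x))/(cosh(x))
  = 2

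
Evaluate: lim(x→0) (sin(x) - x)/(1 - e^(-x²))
This is a 0/0 indeterminate form.

Apply L'Hôpital's rule: differentiate numerator and denominator separately.
  f(x) = -x + sin(x)   ⇒   f'(x) = cos(x) - 1
  g(x) = 1 - e^(-x^2)   ⇒   g'(x) = 2·x·e^(-x^2)
  lim(x→0) f'(x)/g'(x) = lim(x→0) (cos(x) - 1)/(2·x·e^(-x^2))
  = 0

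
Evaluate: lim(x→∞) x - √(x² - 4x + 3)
This is an ∞-∞ indeterminate form.

Combine fractions or rationalize to convert ∞-∞ to 0/0 form:
  lim(x→∞) x - √(x² - 4x + 3) = 2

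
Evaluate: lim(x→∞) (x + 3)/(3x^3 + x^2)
This is an ∞/∞ indeterminate form.

Apply L'Hôpital's rule: differentiate numerator and denominator separately.
  f(x) = x + 3   ⇒   f'(x) = 1
  g(x) = 3·x^3 + x^2   ⇒   g'(x) = 9·x^2 + 2·x
  lim(x→∞) f'(x)/g'(x) = lim(x→∞) (1)/(9·x^2 + 2·x)
  = 0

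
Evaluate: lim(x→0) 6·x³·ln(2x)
This is a 0·∞ indeterminate form.

Rewrite 0·∞ as a quotient (0/0 or ∞/∞ form), then apply L'Hôpital's rule:
  lim(x→0) 6·x³·ln(2x) = 0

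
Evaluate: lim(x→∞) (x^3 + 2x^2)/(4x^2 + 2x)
This is an ∞/∞ indeterminate form.

Apply L'Hôpital's rule: differentiate numerator and denominator separately.
  f(x) = x^3 + 2·x^2   ⇒   f'(x) = 3·x^2 + 4·x
  g(x) = 4·x^2 + 2·x   ⇒   g'(x) = 8·x + 2
  lim(x→∞) f'(x)/g'(x) = lim(x→∞) (3·x^2 + 4·x)/(8·x + 2)
  = ∞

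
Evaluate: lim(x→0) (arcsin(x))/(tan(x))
This is a 0/0 indeterminate form.

Apply L'Hôpital's rule: differentiate numerator and denominator separately.
  f(x) = asin(x)   ⇒   f'(x) = 1/sqrt(1 - x^2)
  g(x) = tan(x)   ⇒   g'(x) = tan(x)^2 + 1
  lim(x→0) f'(x)/g'(x) = lim(x→0) (1/sqrt(1 - x^2))/(tan(x)^2 + 1)
  = 1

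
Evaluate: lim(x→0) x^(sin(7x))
This is an exponential indeterminate form.

For exponential indeterminate forms, take the natural log:
  Let L = lim(x→0) x^(sin(7x))
  Then ln(L) = lim(x→0) [exponent × ln(base)]
  Evaluate using L'Hôpital or standard limits, then exponentiate.
  L = 1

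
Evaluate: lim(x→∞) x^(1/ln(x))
This is an exponential indeterminate form.

For exponential indeterminate forms, take the natural log:
  Let L = lim(x→∞) x^(1/ln(x))
  Then ln(L) = lim(x→∞) [exponent × ln(base)]
  Evaluate using L'Hôpital or standard limits, then exponentiate.
  L = e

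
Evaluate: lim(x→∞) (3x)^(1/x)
This is an exponential indeterminate form.

For exponential indeterminate forms, take the natural log:
  Let L = lim(x→∞) (3x)^(1/x)
  Then ln(L) = lim(x→∞) [exponent × ln(base)]
  Evaluate using L'Hôpital or standard limits, then exponentiate.
  L = 1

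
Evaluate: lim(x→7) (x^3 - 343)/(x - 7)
This is a standard limit.

Factor or rationalize the expression:
  lim(x→7) (x^3 - 343)/(x - 7) = 147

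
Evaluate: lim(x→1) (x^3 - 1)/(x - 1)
This is a standard limit.

Factor or rationalize the expression:
  lim(x→1) (x^3 - 1)/(x - 1) = 3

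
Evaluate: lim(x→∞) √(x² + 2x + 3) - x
This is an ∞-∞ indeterminate form.

Combine fractions or rationalize to convert ∞-∞ to 0/0 form:
  lim(x→∞) √(x² + 2x + 3) - x = 1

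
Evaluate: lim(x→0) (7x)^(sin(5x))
This is an exponential indeterminate form.

For exponential indeterminate forms, take the natural log:
  Let L = lim(x→0) (7x)^(sin(5x))
  Then ln(L) = lim(x→0) [exponent × ln(base)]
  Evaluate using L'Hôpital or standard limits, then exponentiate.
  L = 1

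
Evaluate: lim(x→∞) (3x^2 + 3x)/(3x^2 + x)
This is an ∞/∞ indeterminate form.

Apply L'Hôpital's rule: differentiate numerator and denominator separately.
  f(x) = 3·x^2 + 3·x   ⇒   f'(x) = 6·x + 3
  g(x) = 3·x^2 + x   ⇒   g'(x) = 6·x + 1
  lim(x→∞) f'(x)/g'(x) = lim(x→∞) (6·x + 3)/(6·x + 1)
  = 1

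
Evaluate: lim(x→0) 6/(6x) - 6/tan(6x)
This is an ∞-∞ indeterminate form.

Combine fractions or rationalize to convert ∞-∞ to 0/0 form:
  lim(x→0) 6/(6x) - 6/tan(6x) = 0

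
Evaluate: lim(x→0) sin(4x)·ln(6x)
This is a 0·∞ indeterminate form.

Rewrite 0·∞ as a quotient (0/0 or ∞/∞ form), then apply L'Hôpital's rule:
  lim(x→0) sin(4x)·ln(6x) = 0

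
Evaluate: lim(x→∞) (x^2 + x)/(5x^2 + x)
This is an ∞/∞ indeterminate form.

Apply L'Hôpital's rule: differentiate numerator and denominator separately.
  f(x) = x^2 + x   ⇒   f'(x) = 2·x + 1
  g(x) = 5·x^2 + x   ⇒   g'(x) = 10·x + 1
  lim(x→∞) f'(x)/g'(x) = lim(x→∞) (2·x + 1)/(10·x + 1)
  = 1/5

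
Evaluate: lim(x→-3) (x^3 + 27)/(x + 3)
This is a standard limit.

Factor or rationalize the expression:
  lim(x→-3) (x^3 + 27)/(x + 3) = 27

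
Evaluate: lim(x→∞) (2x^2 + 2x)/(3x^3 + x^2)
This is an ∞/∞ indeterminate form.

Apply L'Hôpital's rule: differentiate numerator and denominator separately.
  f(x) = 2·x^2 + 2·x   ⇒   f'(x) = 4·x + 2
  g(x) = 3·x^3 + x^2   ⇒   g'(x) = 9·x^2 + 2·x
  lim(x→∞) f'(x)/g'(x) = lim(x→∞) (4·x + 2)/(9·x^2 + 2·x)
  = 0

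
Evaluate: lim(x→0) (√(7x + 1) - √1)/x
This is a standard limit.

Factor or rationalize the expression:
  lim(x→0) (√(7x + 1) - √1)/x = 7/2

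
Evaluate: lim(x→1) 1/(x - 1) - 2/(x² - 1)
This is an ∞-∞ indeterminate form.

Combine fractions or rationalize to convert ∞-∞ to 0/0 form:
  lim(x→1) 1/(x - 1) - 2/(x² - 1) = 1/2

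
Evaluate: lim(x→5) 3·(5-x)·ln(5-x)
This is a 0·∞ indeterminate form.

Rewrite 0·∞ as a quotient (0/0 or ∞/∞ form), then apply L'Hôpital's rule:
  lim(x→5) 3·(5-x)·ln(5-x) = 0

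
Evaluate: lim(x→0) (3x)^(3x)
This is an exponential indeterminate form.

For exponential indeterminate forms, take the natural log:
  Let L = lim(x→0) (3x)^(3x)
  Then ln(L) = lim(x→0) [exponent × ln(base)]
  Evaluate using L'Hôpital or standard limits, then exponentiate.
  L = 1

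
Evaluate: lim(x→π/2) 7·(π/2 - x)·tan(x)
This is a 0·∞ indeterminate form.

Rewrite 0·∞ as a quotient (0/0 or ∞/∞ form), then apply L'Hôpital's rule:
  lim(x→π/2) 7·(π/2 - x)·tan(x) = 7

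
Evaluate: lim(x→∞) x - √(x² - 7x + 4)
This is an ∞-∞ indeterminate form.

Combine fractions or rationalize to convert ∞-∞ to 0/0 form:
  lim(x→∞) x - √(x² - 7x + 4) = 7/2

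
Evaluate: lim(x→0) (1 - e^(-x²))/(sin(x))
This is a 0/0 indeterminate form.

Apply L'Hôpital's rule: differentiate numerator and denominator separately.
  f(x) = 1 - e^(-x^2)   ⇒   f'(x) = 2·x·e^(-x^2)
  g(x) = sin(x)   ⇒   g'(x) = cos(x)
  lim(x→0) f'(x)/g'(x) = lim(x→0) (2·x·e^(-x^2))/(cos(x))
  = 0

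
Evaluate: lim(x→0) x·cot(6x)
This is a 0·∞ indeterminate form.

Rewrite 0·∞ as a quotient (0/0 or ∞/∞ form), then apply L'Hôpital's rule:
  lim(x→0) x·cot(6x) = 1/6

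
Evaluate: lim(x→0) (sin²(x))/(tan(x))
This is a 0/0 indeterminate form.

Apply L'Hôpital's rule: differentiate numerator and denominator separately.
  f(x) = sin(x)^2   ⇒   f'(x) = 2·sin(x)·cos(x)
  g(x) = tan(x)   ⇒   g'(x) = tan(x)^2 + 1
  lim(x→0) f'(x)/g'(x) = lim(x→0) (2·sin(x)·cos(x))/(tan(x)^2 + 1)
  = 0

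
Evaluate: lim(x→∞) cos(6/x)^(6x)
This is an exponential indeterminate form.

For exponential indeterminate forms, take the natural log:
  Let L = lim(x→∞) cos(6/x)^(6x)
  Then ln(L) = lim(x→∞) [exponent × ln(base)]
  Evaluate using L'Hôpital or standard limits, then exponentiate.
  L = 1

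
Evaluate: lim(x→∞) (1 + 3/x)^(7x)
This is an exponential indeterminate form.

For exponential indeterminate forms, take the natural log:
  Let L = lim(x→∞) (1 + 3/x)^(7x)
  Then ln(L) = lim(x→∞) [exponent × ln(base)]
  Evaluate using L'Hôpital or standard limits, then exponentiate.
  L = e^(21)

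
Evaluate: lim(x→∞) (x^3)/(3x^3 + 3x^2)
This is an ∞/∞ indeterminate form.

Apply L'Hôpital's rule: differentiate numerator and denominator separately.
  f(x) = x^3   ⇒   f'(x) = 3·x^2
  g(x) = 3·x^3 + 3·x^2   ⇒   g'(x) = 9·x^2 + 6·x
  lim(x→∞) f'(x)/g'(x) = lim(x→∞) (3·x^2)/(9·x^2 + 6·x)
  = 1/3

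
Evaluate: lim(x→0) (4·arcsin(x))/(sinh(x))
This is a 0/0 indeterminate form.

Apply L'Hôpital's rule: differentiate numerator and denominator separately.
  f(x) = 4·asin(x)   ⇒   f'(x) = 4/sqrt(1 - x^2)
  g(x) = sinh(x)   ⇒   g'(x) = cosh(x)
  lim(x→0) f'(x)/g'(x) = lim(x→0) (4/sqrt(1 - x^2))/(cosh(x))
  = 4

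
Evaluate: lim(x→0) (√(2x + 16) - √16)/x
This is a standard limit.

Factor or rationalize the expression:
  lim(x→0) (√(2x + 16) - √16)/x = 1/4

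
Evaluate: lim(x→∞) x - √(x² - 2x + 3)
This is an ∞-∞ indeterminate form.

Combine fractions or rationalize to convert ∞-∞ to 0/0 form:
  lim(x→∞) x - √(x² - 2x + 3) = 1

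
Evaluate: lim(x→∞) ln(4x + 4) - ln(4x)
This is an ∞-∞ indeterminate form.

Combine fractions or rationalize to convert ∞-∞ to 0/0 form:
  lim(x→∞) ln(4x + 4) - ln(4x) = 0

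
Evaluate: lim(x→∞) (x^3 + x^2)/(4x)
This is an ∞/∞ indeterminate form.

Apply L'Hôpital's rule: differentiate numerator and denominator separately.
  f(x) = x^3 + x^2   ⇒   f'(x) = 3·x^2 + 2·x
  g(x) = 4·x   ⇒   g'(x) = 4
  lim(x→∞) f'(x)/g'(x) = lim(x→∞) (3·x^2 + 2·x)/(4)
  = ∞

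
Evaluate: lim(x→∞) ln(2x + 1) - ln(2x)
This is an ∞-∞ indeterminate form.

Combine fractions or rationalize to convert ∞-∞ to 0/0 form:
  lim(x→∞) ln(2x + 1) - ln(2x) = 0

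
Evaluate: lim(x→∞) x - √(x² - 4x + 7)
This is an ∞-∞ indeterminate form.

Combine fractions or rationalize to convert ∞-∞ to 0/0 form:
  lim(x→∞) x - √(x² - 4x + 7) = 2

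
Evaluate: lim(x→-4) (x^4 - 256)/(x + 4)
This is a standard limit.

Factor or rationalize the expression:
  lim(x→-4) (x^4 - 256)/(x + 4) = -256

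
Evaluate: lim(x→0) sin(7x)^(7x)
This is an exponential indeterminate form.

For exponential indeterminate forms, take the natural log:
  Let L = lim(x→0) sin(7x)^(7x)
  Then ln(L) = lim(x→0) [exponent × ln(base)]
  Evaluate using L'Hôpital or standard limits, then exponentiate.
  L = 1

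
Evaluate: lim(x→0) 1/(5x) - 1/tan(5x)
This is an ∞-∞ indeterminate form.

Combine fractions or rationalize to convert ∞-∞ to 0/0 form:
  lim(x→0) 1/(5x) - 1/tan(5x) = 0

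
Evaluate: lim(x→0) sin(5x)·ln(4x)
This is a 0·∞ indeterminate form.

Rewrite 0·∞ as a quotient (0/0 or ∞/∞ form), then apply L'Hôpital's rule:
  lim(x→0) sin(5x)·ln(4x) = 0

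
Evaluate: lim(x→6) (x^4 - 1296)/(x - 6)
This is a standard limit.

Factor or rationalize the expression:
  lim(x→6) (x^4 - 1296)/(x - 6) = 864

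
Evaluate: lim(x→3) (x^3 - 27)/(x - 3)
This is a standard limit.

Factor or rationalize the expression:
  lim(x→3) (x^3 - 27)/(x - 3) = 27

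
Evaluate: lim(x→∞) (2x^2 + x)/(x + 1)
This is an ∞/∞ indeterminate form.

Apply L'Hôpital's rule: differentiate numerator and denominator separately.
  f(x) = 2·x^2 + x   ⇒   f'(x) = 4·x + 1
  g(x) = x + 1   ⇒   g'(x) = 1
  lim(x→∞) f'(x)/g'(x) = lim(x→∞) (4·x + 1)/(1)
  = ∞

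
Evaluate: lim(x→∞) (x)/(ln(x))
This is an ∞/∞ indeterminate form.

Apply L'Hôpital's rule: differentiate numerator and denominator separately.
  f(x) = x   ⇒   f'(x) = 1
  g(x) = ln(x)   ⇒   g'(x) = 1/x
  lim(x→∞) f'(x)/g'(x) = lim(x→∞) (1)/(1/x)
  = ∞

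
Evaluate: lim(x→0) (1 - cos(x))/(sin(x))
This is a 0/0 indeterminate form.

Apply L'Hôpital's rule: differentiate numerator and denominator separately.
  f(x) = 1 - cos(x)   ⇒   f'(x) = sin(x)
  g(x) = sin(x)   ⇒   g'(x) = cos(x)
  lim(x→0) f'(x)/g'(x) = lim(x→0) (sin(x))/(cos(x))
  = 0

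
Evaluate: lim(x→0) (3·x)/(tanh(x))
This is a 0/0 indeterminate form.

Apply L'Hôpital's rule: differentiate numerator and denominator separately.
  f(x) = 3·x   ⇒   f'(x) = 3
  g(x) = tanh(x)   ⇒   g'(x) = 1 - tanh(x)^2
  lim(x→0) f'(x)/g'(x) = lim(x→0) (3)/(1 - tanh(x)^2)
  = 3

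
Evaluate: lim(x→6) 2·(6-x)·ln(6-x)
This is a 0·∞ indeterminate form.

Rewrite 0·∞ as a quotient (0/0 or ∞/∞ form), then apply L'Hôpital's rule:
  lim(x→6) 2·(6-x)·ln(6-x) = 0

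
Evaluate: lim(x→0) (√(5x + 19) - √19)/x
This is a standard limit.

Factor or rationalize the expression:
  lim(x→0) (√(5x + 19) - √19)/x = 5·sqrt(19)/38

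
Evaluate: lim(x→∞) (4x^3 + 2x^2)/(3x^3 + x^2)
This is an ∞/∞ indeterminate form.

Apply L'Hôpital's rule: differentiate numerator and denominator separately.
  f(x) = 4·x^3 + 2·x^2   ⇒   f'(x) = 12·x^2 + 4·x
  g(x) = 3·x^3 + x^2   ⇒   g'(x) = 9·x^2 + 2·x
  lim(x→∞) f'(x)/g'(x) = lim(x→∞) (12·x^2 + 4·x)/(9·x^2 + 2·x)
  = 4/3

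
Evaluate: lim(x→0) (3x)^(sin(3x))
This is an exponential indeterminate form.

For exponential indeterminate forms, take the natural log:
  Let L = lim(x→0) (3x)^(sin(3x))
  Then ln(L) = lim(x→0) [exponent × ln(base)]
  Evaluate using L'Hôpital or standard limits, then exponentiate.
  L = 1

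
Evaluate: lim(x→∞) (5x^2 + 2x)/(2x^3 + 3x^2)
This is an ∞/∞ indeterminate form.

Apply L'Hôpital's rule: differentiate numerator and denominator separately.
  f(x) = 5·x^2 + 2·x   ⇒   f'(x) = 10·x + 2
  g(x) = 2·x^3 + 3·x^2   ⇒   g'(x) = 6·x^2 + 6·x
  lim(x→∞) f'(x)/g'(x) = lim(x→∞) (10·x + 2)/(6·x^2 + 6·x)
  = 0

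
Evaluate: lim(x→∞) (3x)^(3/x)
This is an exponential indeterminate form.

For exponential indeterminate forms, take the natural log:
  Let L = lim(x→∞) (3x)^(3/x)
  Then ln(L) = lim(x→∞) [exponent × ln(base)]
  Evaluate using L'Hôpital or standard limits, then exponentiate.
  L = 1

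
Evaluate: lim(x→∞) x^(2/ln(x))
This is an exponential indeterminate form.

For exponential indeterminate forms, take the natural log:
  Let L = lim(x→∞) x^(2/ln(x))
  Then ln(L) = lim(x→∞) [exponent × ln(base)]
  Evaluate using L'Hôpital or standard limits, then exponentiate.
  L = e²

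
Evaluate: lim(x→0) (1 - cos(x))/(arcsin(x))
This is a 0/0 indeterminate form.

Apply L'Hôpital's rule: differentiate numerator and denominator separately.
  f(x) = 1 - cos(x)   ⇒   f'(x) = sin(x)
  g(x) = asin(x)   ⇒   g'(x) = 1/sqrt(1 - x^2)
  lim(x→0) f'(x)/g'(x) = lim(x→0) (sin(x))/(1/sqrt(1 - x^2))
  = 0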